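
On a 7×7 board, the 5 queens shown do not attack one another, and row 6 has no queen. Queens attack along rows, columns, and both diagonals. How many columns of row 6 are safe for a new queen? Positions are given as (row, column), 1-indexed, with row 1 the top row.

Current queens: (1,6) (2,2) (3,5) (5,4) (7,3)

1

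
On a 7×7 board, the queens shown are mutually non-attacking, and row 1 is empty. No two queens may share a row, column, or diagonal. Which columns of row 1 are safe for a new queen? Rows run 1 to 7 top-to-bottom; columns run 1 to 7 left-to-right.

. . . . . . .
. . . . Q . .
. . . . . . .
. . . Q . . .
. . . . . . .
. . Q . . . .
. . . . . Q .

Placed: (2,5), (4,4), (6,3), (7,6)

(2,5) attacks row 1 at column 5 and diagonals 4, 6.
(4,4) attacks row 1 at column 4 and diagonals 1, 7.
(6,3) attacks row 1 at column 3.
(7,6) attacks row 1 at column 6.
Attacked columns: {1, 3, 4, 5, 6, 7}. Safe: {2}.

columns 2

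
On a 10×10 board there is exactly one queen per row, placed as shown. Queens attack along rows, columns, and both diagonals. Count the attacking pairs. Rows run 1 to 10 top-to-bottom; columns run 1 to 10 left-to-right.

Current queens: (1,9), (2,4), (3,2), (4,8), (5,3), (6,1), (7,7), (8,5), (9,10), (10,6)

0

All columns are distinct and no two queens satisfy |Δrow| = |Δcol|, so no pair attacks.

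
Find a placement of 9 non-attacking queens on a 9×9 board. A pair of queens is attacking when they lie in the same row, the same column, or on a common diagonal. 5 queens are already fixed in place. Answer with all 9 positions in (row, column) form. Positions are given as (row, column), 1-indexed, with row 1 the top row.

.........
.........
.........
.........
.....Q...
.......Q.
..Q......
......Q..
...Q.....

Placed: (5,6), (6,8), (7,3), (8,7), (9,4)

(1,5) (2,2) (3,9) (4,1) (5,6) (6,8) (7,3) (8,7) (9,4)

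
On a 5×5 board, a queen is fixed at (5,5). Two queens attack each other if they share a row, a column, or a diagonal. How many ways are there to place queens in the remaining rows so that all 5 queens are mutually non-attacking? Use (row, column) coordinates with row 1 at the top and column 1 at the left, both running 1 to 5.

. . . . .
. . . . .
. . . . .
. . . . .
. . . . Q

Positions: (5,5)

Branch on row 1: col 2 → 1; col 3 → 1; col 4 → 0.
Sum: 1 + 1 + 0 = 2.

2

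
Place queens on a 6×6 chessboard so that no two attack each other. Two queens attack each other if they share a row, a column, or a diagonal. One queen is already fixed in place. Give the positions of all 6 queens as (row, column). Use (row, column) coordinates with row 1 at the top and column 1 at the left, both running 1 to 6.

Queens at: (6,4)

Row 1: attacked by (6,4)→{4}. Safe: 1, 2, 3, 5, 6. Place at column 3.
Row 2: attacked by (1,3)→{2,3,4}; (6,4)→{4}. Safe: 1, 5, 6. Place at column 6.
Row 3: attacked by (1,3)→{1,3,5}; (2,6)→{5,6}; (6,4)→{1,4}. Safe: 2. Place at column 2.
Row 4: attacked by (1,3)→{3,6}; (2,6)→{4,6}; (3,2)→{1,2,3}; (6,4)→{2,4,6}. Safe: 5. Place at column 5.
Row 5: attacked by (1,3)→{3}; (2,6)→{3,6}; (3,2)→{2,4}; (4,5)→{4,5,6}; (6,4)→{3,4,5}. Safe: 1. Place at column 1.
Columns [3, 6, 2, 5, 1, 4], r−c [-2, -4, 1, -1, 4, 2], r+c [4, 8, 5, 9, 6, 10] are all distinct, so no two queens attack.

(1,3) (2,6) (3,2) (4,5) (5,1) (6,4)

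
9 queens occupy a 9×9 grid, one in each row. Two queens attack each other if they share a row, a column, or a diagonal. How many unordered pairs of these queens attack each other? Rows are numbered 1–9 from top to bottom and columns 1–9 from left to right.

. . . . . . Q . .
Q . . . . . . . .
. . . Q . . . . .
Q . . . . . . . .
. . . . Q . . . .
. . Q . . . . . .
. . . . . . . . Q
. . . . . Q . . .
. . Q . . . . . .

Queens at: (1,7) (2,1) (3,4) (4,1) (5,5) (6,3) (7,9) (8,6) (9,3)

3

Same column: (2,1)–(4,1) (column 1); (6,3)–(9,3) (column 3).
Same diagonal: (4,1)–(6,3) (|4−6| = |1−3| = 2).
Total attacking pairs: 3.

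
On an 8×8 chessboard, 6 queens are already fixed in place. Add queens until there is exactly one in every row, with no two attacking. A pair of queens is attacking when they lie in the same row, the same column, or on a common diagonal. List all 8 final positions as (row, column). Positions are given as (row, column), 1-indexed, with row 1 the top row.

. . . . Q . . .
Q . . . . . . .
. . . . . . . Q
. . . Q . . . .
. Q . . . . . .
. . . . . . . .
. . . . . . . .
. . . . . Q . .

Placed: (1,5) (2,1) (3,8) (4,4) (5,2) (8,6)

(1,5) (2,1) (3,8) (4,4) (5,2) (6,7) (7,3) (8,6)

Row 6: attacked by (1,5)→{5}; (2,1)→{1,5}; (3,8)→{5,8}; (4,4)→{2,4,6}; (5,2)→{1,2,3}; (8,6)→{4,6,8}. Safe: 7. Place at column 7.
Row 7: attacked by (1,5)→{5}; (2,1)→{1,6}; (3,8)→{4,8}; (4,4)→{1,4,7}; (5,2)→{2,4}; (6,7)→{6,7,8}; (8,6)→{5,6,7}. Safe: 3. Place at column 3.
Columns [5, 1, 8, 4, 2, 7, 3, 6], r−c [-4, 1, -5, 0, 3, -1, 4, 2], r+c [6, 3, 11, 8, 7, 13, 10, 14] are all distinct, so no two queens attack.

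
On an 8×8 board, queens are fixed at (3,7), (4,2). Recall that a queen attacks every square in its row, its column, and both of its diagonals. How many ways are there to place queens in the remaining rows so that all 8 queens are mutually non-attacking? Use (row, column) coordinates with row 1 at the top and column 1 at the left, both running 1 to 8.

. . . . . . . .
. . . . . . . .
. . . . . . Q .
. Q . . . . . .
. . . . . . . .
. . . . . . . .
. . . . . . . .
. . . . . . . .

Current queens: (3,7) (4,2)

Branch on row 1: col 1 → 0; col 3 → 0; col 4 → 0; col 6 → 2; col 8 → 0.
Sum: 0 + 0 + 0 + 2 + 0 = 2.

2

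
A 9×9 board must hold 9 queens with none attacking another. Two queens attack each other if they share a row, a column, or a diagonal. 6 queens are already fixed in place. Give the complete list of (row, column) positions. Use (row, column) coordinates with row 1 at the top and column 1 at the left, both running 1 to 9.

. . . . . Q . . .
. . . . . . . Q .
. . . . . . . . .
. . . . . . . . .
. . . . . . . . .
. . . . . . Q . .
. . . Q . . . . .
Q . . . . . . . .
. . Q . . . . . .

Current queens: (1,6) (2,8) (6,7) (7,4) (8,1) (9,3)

Row 3: attacked by (1,6)→{4,6,8}; (2,8)→{7,8,9}; (6,7)→{4,7}; (7,4)→{4,8}; (8,1)→{1,6}; (9,3)→{3,9}. Safe: 2, 5. Place at column 5.
Row 4: attacked by (1,6)→{3,6,9}; (2,8)→{6,8}; (3,5)→{4,5,6}; (6,7)→{5,7,9}; (7,4)→{1,4,7}; (8,1)→{1,5}; (9,3)→{3,8}. Safe: 2. Place at column 2.
Row 5: attacked by (1,6)→{2,6}; (2,8)→{5,8}; (3,5)→{3,5,7}; (4,2)→{1,2,3}; (6,7)→{6,7,8}; (7,4)→{2,4,6}; (8,1)→{1,4}; (9,3)→{3,7}. Safe: 9. Place at column 9.
Columns [6, 8, 5, 2, 9, 7, 4, 1, 3], r−c [-5, -6, -2, 2, -4, -1, 3, 7, 6], r+c [7, 10, 8, 6, 14, 13, 11, 9, 12] are all distinct, so no two queens attack.

(1,6) (2,8) (3,5) (4,2) (5,9) (6,7) (7,4) (8,1) (9,3)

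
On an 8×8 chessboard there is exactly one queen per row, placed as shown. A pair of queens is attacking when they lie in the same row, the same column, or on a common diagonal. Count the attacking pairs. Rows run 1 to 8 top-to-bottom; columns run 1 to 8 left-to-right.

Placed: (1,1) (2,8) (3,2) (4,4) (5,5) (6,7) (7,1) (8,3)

Same column: (1,1)–(7,1) (column 1).
Same diagonal: (1,1)–(4,4) (|1−4| = |1−4| = 3); (1,1)–(5,5) (|1−5| = |1−5| = 4); (2,8)–(5,5) (|2−5| = |8−5| = 3); (4,4)–(5,5) (|4−5| = |4−5| = 1); (4,4)–(7,1) (|4−7| = |4−1| = 3).
Total attacking pairs: 6.

6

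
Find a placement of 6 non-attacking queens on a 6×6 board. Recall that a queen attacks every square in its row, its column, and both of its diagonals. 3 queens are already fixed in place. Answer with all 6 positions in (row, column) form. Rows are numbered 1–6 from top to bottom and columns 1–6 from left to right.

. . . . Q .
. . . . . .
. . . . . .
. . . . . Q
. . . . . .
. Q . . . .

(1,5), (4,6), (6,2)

Row 2: attacked by (1,5)→{4,5,6}; (4,6)→{4,6}; (6,2)→{2,6}. Safe: 1, 3. Place at column 3.
Row 3: attacked by (1,5)→{3,5}; (2,3)→{2,3,4}; (4,6)→{5,6}; (6,2)→{2,5}. Safe: 1. Place at column 1.
Row 5: attacked by (1,5)→{1,5}; (2,3)→{3,6}; (3,1)→{1,3}; (4,6)→{5,6}; (6,2)→{1,2,3}. Safe: 4. Place at column 4.
Columns [5, 3, 1, 6, 4, 2], r−c [-4, -1, 2, -2, 1, 4], r+c [6, 5, 4, 10, 9, 8] are all distinct, so no two queens attack.

(1,5) (2,3) (3,1) (4,6) (5,4) (6,2)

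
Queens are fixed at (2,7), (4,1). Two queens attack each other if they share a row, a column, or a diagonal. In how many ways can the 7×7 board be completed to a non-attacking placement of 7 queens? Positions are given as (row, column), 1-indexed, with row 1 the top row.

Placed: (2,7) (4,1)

Branch on row 1: col 2 → 0; col 3 → 1; col 5 → 0.
Sum: 0 + 1 + 0 = 1.

1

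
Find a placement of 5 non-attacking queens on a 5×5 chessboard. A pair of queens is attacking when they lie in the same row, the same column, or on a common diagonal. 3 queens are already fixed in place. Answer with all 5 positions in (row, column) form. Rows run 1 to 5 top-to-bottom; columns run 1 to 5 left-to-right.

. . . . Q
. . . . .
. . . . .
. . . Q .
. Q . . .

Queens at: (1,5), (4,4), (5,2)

(1,5) (2,3) (3,1) (4,4) (5,2)

Row 2: attacked by (1,5)→{4,5}; (4,4)→{2,4}; (5,2)→{2,5}. Safe: 1, 3. Place at column 3.
Row 3: attacked by (1,5)→{3,5}; (2,3)→{2,3,4}; (4,4)→{3,4,5}; (5,2)→{2,4}. Safe: 1. Place at column 1.
Columns [5, 3, 1, 4, 2], r−c [-4, -1, 2, 0, 3], r+c [6, 5, 4, 8, 7] are all distinct, so no two queens attack.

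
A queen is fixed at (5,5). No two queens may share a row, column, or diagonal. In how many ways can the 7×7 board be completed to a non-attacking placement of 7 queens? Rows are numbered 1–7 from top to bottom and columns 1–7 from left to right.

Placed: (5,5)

Branch on row 1: col 2 → 1; col 3 → 2; col 4 → 1; col 6 → 1; col 7 → 1.
Sum: 1 + 2 + 1 + 1 + 1 = 6.

6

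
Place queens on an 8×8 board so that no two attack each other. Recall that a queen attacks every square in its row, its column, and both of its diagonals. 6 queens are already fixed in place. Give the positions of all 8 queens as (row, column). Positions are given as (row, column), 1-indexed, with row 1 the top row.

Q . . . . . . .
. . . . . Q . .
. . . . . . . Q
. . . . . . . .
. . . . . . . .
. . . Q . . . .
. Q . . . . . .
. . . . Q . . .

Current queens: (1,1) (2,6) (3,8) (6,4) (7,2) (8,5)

(1,1) (2,6) (3,8) (4,3) (5,7) (6,4) (7,2) (8,5)

Row 4: attacked by (1,1)→{1,4}; (2,6)→{4,6,8}; (3,8)→{7,8}; (6,4)→{2,4,6}; (7,2)→{2,5}; (8,5)→{1,5}. Safe: 3. Place at column 3.
Row 5: attacked by (1,1)→{1,5}; (2,6)→{3,6}; (3,8)→{6,8}; (4,3)→{2,3,4}; (6,4)→{3,4,5}; (7,2)→{2,4}; (8,5)→{2,5,8}. Safe: 7. Place at column 7.
Columns [1, 6, 8, 3, 7, 4, 2, 5], r−c [0, -4, -5, 1, -2, 2, 5, 3], r+c [2, 8, 11, 7, 12, 10, 9, 13] are all distinct, so no two queens attack.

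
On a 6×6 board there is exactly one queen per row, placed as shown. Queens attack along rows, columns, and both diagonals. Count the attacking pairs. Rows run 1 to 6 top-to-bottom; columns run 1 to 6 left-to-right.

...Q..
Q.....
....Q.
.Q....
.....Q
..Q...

All columns are distinct and no two queens satisfy |Δrow| = |Δcol|, so no pair attacks.

0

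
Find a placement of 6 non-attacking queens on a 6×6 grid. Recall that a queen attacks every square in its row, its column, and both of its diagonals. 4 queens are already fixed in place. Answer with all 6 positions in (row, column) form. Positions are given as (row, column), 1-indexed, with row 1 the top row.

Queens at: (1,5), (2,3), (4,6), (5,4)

(1,5) (2,3) (3,1) (4,6) (5,4) (6,2)

Row 3: attacked by (1,5)→{3,5}; (2,3)→{2,3,4}; (4,6)→{5,6}; (5,4)→{2,4,6}. Safe: 1. Place at column 1.
Row 6: attacked by (1,5)→{5}; (2,3)→{3}; (3,1)→{1,4}; (4,6)→{4,6}; (5,4)→{3,4,5}. Safe: 2. Place at column 2.
Columns [5, 3, 1, 6, 4, 2], r−c [-4, -1, 2, -2, 1, 4], r+c [6, 5, 4, 10, 9, 8] are all distinct, so no two queens attack.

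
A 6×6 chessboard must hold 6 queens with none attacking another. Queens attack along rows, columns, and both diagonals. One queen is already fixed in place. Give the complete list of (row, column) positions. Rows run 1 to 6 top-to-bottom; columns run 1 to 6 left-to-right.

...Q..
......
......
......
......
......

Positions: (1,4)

Row 2: attacked by (1,4)→{3,4,5}. Safe: 1, 2, 6. Place at column 1.
Row 3: attacked by (1,4)→{2,4,6}; (2,1)→{1,2}. Safe: 3, 5. Place at column 5.
Row 4: attacked by (1,4)→{1,4}; (2,1)→{1,3}; (3,5)→{4,5,6}. Safe: 2. Place at column 2.
Row 5: attacked by (1,4)→{4}; (2,1)→{1,4}; (3,5)→{3,5}; (4,2)→{1,2,3}. Safe: 6. Place at column 6.
Row 6: attacked by (1,4)→{4}; (2,1)→{1,5}; (3,5)→{2,5}; (4,2)→{2,4}; (5,6)→{5,6}. Safe: 3. Place at column 3.
Columns [4, 1, 5, 2, 6, 3], r−c [-3, 1, -2, 2, -1, 3], r+c [5, 3, 8, 6, 11, 9] are all distinct, so no two queens attack.

(1,4) (2,1) (3,5) (4,2) (5,6) (6,3)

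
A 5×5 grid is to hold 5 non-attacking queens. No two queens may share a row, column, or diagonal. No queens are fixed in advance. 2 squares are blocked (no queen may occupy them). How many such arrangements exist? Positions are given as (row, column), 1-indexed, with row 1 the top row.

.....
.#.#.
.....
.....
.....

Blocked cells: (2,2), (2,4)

6

Branch on row 1: col 1 → 1; col 2 → 1; col 3 → 2; col 4 → 1; col 5 → 1.
Sum: 1 + 1 + 2 + 1 + 1 = 6.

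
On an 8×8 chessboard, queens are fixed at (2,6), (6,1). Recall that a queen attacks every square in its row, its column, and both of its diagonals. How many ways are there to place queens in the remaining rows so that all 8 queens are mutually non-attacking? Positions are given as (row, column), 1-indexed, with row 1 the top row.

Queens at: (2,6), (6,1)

4

Branch on row 1: col 2 → 0; col 3 → 3; col 4 → 1; col 8 → 0.
Sum: 0 + 3 + 1 + 0 = 4.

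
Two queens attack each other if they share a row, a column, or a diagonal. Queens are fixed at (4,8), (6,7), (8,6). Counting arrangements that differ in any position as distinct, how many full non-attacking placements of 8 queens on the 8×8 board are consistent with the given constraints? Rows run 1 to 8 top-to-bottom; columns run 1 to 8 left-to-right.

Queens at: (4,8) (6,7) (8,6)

2

Branch on row 1: col 1 → 0; col 3 → 1; col 4 → 1.
Sum: 0 + 1 + 1 = 2.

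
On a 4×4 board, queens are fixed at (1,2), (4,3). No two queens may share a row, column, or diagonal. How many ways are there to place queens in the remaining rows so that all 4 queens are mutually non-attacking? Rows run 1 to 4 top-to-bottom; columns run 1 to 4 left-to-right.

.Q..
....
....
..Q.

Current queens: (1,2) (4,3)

Branch on row 2: col 4 → 1.
Sum: 1 = 1.

1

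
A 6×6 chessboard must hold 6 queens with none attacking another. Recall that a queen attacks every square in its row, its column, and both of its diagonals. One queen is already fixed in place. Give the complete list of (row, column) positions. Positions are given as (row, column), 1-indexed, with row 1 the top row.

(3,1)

(1,5) (2,3) (3,1) (4,6) (5,4) (6,2)

Row 1: attacked by (3,1)→{1,3}. Safe: 2, 4, 5, 6. Place at column 5.
Row 2: attacked by (1,5)→{4,5,6}; (3,1)→{1,2}. Safe: 3. Place at column 3.
Row 4: attacked by (1,5)→{2,5}; (2,3)→{1,3,5}; (3,1)→{1,2}. Safe: 4, 6. Place at column 6.
Row 5: attacked by (1,5)→{1,5}; (2,3)→{3,6}; (3,1)→{1,3}; (4,6)→{5,6}. Safe: 2, 4. Place at column 4.
Row 6: attacked by (1,5)→{5}; (2,3)→{3}; (3,1)→{1,4}; (4,6)→{4,6}; (5,4)→{3,4,5}. Safe: 2. Place at column 2.
Columns [5, 3, 1, 6, 4, 2], r−c [-4, -1, 2, -2, 1, 4], r+c [6, 5, 4, 10, 9, 8] are all distinct, so no two queens attack.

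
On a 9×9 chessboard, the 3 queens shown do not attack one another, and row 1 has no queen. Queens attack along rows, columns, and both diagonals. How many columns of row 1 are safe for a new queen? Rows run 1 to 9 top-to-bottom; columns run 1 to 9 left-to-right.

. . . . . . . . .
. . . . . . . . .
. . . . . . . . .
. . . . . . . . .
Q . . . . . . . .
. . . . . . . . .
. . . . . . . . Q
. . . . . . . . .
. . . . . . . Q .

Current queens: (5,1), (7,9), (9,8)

4

(5,1) attacks row 1 at column 1 and diagonals 5.
(7,9) attacks row 1 at column 9 and diagonals 3.
(9,8) attacks row 1 at column 8.
Attacked columns: {1, 3, 5, 8, 9}. Safe: {2, 4, 6, 7}.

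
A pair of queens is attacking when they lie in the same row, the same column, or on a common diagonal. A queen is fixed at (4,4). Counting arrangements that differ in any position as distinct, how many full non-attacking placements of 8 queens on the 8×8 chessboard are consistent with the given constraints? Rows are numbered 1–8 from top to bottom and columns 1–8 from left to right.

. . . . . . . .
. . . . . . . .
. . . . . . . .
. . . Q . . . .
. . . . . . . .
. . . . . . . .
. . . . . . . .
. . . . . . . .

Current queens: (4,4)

8

Branch on row 1: col 2 → 1; col 3 → 1; col 5 → 4; col 6 → 2; col 8 → 0.
Sum: 1 + 1 + 4 + 2 + 0 = 8.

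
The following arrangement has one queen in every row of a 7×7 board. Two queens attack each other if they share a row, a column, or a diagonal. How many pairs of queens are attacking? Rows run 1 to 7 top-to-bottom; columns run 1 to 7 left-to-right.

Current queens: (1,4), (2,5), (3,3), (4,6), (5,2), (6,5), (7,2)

4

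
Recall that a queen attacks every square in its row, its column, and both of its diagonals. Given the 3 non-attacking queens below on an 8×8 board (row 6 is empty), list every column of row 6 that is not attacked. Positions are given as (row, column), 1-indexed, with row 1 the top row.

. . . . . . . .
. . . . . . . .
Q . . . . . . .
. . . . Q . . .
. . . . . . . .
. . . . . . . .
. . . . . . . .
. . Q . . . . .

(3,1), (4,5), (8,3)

columns 2, 6, 8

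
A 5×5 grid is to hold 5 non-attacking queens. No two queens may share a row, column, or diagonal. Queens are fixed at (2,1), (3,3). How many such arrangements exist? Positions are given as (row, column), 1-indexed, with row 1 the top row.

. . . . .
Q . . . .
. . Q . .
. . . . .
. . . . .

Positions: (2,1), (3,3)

Branch on row 1: col 4 → 1.
Sum: 1 = 1.

1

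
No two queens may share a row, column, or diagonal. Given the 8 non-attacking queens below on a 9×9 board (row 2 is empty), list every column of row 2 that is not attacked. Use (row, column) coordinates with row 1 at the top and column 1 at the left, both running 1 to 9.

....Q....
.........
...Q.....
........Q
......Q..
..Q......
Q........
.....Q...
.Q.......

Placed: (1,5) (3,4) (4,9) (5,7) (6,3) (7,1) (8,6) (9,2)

(1,5) attacks row 2 at column 5 and diagonals 4, 6.
(3,4) attacks row 2 at column 4 and diagonals 3, 5.
(4,9) attacks row 2 at column 9 and diagonals 7.
(5,7) attacks row 2 at column 7 and diagonals 4.
(6,3) attacks row 2 at column 3 and diagonals 7.
(7,1) attacks row 2 at column 1 and diagonals 6.
(8,6) attacks row 2 at column 6.
(9,2) attacks row 2 at column 2 and diagonals 9.
Attacked columns: {1, 2, 3, 4, 5, 6, 7, 9}. Safe: {8}.

columns 8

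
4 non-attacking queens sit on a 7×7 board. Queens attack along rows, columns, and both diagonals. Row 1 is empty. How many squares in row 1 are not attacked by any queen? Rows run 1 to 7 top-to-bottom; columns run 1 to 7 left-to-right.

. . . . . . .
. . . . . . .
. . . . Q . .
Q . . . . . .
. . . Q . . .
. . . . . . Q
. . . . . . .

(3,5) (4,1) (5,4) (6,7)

(3,5) attacks row 1 at column 5 and diagonals 3, 7.
(4,1) attacks row 1 at column 1 and diagonals 4.
(5,4) attacks row 1 at column 4.
(6,7) attacks row 1 at column 7 and diagonals 2.
Attacked columns: {1, 2, 3, 4, 5, 7}. Safe: {6}.

1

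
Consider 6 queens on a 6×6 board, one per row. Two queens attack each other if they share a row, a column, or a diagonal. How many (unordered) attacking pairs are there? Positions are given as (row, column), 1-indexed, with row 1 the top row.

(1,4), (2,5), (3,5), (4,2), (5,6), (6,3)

2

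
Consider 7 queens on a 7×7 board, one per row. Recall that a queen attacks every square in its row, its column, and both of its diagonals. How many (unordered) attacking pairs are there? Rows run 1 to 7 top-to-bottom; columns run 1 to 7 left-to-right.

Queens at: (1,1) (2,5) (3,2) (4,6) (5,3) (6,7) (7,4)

0

All columns are distinct and no two queens satisfy |Δrow| = |Δcol|, so no pair attacks.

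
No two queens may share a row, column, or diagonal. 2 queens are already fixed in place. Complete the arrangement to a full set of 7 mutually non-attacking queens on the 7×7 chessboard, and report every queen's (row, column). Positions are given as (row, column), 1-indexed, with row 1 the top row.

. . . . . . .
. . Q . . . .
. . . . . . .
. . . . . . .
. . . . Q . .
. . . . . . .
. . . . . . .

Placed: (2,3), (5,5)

(1,7) (2,3) (3,6) (4,2) (5,5) (6,1) (7,4)

Row 1: attacked by (2,3)→{2,3,4}; (5,5)→{1,5}. Safe: 6, 7. Place at column 7.
Row 3: attacked by (1,7)→{5,7}; (2,3)→{2,3,4}; (5,5)→{3,5,7}. Safe: 1, 6. Place at column 6.
Row 4: attacked by (1,7)→{4,7}; (2,3)→{1,3,5}; (3,6)→{5,6,7}; (5,5)→{4,5,6}. Safe: 2. Place at column 2.
Row 6: attacked by (1,7)→{2,7}; (2,3)→{3,7}; (3,6)→{3,6}; (4,2)→{2,4}; (5,5)→{4,5,6}. Safe: 1. Place at column 1.
Row 7: attacked by (1,7)→{1,7}; (2,3)→{3}; (3,6)→{2,6}; (4,2)→{2,5}; (5,5)→{3,5,7}; (6,1)→{1,2}. Safe: 4. Place at column 4.
Columns [7, 3, 6, 2, 5, 1, 4], r−c [-6, -1, -3, 2, 0, 5, 3], r+c [8, 5, 9, 6, 10, 7, 11] are all distinct, so no two queens attack.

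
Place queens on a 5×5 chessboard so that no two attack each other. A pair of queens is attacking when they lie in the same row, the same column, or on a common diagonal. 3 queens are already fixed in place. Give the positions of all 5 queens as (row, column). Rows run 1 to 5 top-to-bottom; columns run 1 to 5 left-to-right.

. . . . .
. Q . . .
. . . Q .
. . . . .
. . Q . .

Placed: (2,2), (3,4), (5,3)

(1,5) (2,2) (3,4) (4,1) (5,3)

Row 1: attacked by (2,2)→{1,2,3}; (3,4)→{2,4}; (5,3)→{3}. Safe: 5. Place at column 5.
Row 4: attacked by (1,5)→{2,5}; (2,2)→{2,4}; (3,4)→{3,4,5}; (5,3)→{2,3,4}. Safe: 1. Place at column 1.
Columns [5, 2, 4, 1, 3], r−c [-4, 0, -1, 3, 2], r+c [6, 4, 7, 5, 8] are all distinct, so no two queens attack.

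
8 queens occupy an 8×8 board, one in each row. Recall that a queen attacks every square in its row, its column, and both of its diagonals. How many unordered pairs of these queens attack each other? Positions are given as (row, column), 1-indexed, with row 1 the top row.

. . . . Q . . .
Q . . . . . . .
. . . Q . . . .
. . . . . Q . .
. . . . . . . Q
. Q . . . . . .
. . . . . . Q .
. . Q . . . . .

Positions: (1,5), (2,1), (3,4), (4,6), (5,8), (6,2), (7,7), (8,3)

All columns are distinct and no two queens satisfy |Δrow| = |Δcol|, so no pair attacks.

0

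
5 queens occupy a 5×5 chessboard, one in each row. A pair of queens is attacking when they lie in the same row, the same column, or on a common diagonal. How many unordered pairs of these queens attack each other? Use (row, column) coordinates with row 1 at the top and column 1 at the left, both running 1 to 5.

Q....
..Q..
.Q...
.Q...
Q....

4

Same column: (1,1)–(5,1) (column 1); (3,2)–(4,2) (column 2).
Same diagonal: (2,3)–(3,2) (|2−3| = |3−2| = 1); (4,2)–(5,1) (|4−5| = |2−1| = 1).
Total attacking pairs: 4.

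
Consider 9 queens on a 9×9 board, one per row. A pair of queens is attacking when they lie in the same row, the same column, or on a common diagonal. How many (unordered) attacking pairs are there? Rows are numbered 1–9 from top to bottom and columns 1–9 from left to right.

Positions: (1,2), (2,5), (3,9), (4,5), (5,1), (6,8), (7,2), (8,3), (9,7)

Same column: (1,2)–(7,2) (column 2); (2,5)–(4,5) (column 5).
Same diagonal: (1,2)–(4,5) (|1−4| = |2−5| = 3); (4,5)–(7,2) (|4−7| = |5−2| = 3); (7,2)–(8,3) (|7−8| = |2−3| = 1).
Total attacking pairs: 5.

5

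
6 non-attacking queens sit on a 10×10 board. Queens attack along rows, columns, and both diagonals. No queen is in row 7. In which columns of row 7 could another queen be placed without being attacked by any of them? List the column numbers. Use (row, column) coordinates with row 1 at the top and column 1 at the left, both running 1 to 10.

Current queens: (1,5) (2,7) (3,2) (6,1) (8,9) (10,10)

(1,5) attacks row 7 at column 5.
(2,7) attacks row 7 at column 7 and diagonals 2.
(3,2) attacks row 7 at column 2 and diagonals 6.
(6,1) attacks row 7 at column 1 and diagonals 2.
(8,9) attacks row 7 at column 9 and diagonals 8, 10.
(10,10) attacks row 7 at column 10 and diagonals 7.
Attacked columns: {1, 2, 5, 6, 7, 8, 9, 10}. Safe: {3, 4}.

columns 3, 4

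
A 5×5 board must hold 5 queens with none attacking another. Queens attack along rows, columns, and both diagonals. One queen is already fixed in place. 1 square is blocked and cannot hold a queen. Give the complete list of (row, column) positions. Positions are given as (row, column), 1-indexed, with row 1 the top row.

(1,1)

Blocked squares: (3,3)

(1,1) (2,4) (3,2) (4,5) (5,3)

Row 2: attacked by (1,1)→{1,2}. Safe: 3, 4, 5. Place at column 4.
Row 3: attacked by (1,1)→{1,3}; (2,4)→{3,4,5}. Blocked: 3. Safe: 2. Place at column 2.
Row 4: attacked by (1,1)→{1,4}; (2,4)→{2,4}; (3,2)→{1,2,3}. Safe: 5. Place at column 5.
Row 5: attacked by (1,1)→{1,5}; (2,4)→{1,4}; (3,2)→{2,4}; (4,5)→{4,5}. Safe: 3. Place at column 3.
Columns [1, 4, 2, 5, 3], r−c [0, -2, 1, -1, 2], r+c [2, 6, 5, 9, 8] are all distinct, so no two queens attack.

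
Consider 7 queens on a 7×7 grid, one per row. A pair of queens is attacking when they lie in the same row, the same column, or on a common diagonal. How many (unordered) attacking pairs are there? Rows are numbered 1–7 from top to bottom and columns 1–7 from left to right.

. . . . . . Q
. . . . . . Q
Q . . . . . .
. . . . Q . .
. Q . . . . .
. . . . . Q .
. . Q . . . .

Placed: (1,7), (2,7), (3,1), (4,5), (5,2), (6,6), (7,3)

Same column: (1,7)–(2,7) (column 7).
Same diagonal: (2,7)–(4,5) (|2−4| = |7−5| = 2).
Total attacking pairs: 2.

2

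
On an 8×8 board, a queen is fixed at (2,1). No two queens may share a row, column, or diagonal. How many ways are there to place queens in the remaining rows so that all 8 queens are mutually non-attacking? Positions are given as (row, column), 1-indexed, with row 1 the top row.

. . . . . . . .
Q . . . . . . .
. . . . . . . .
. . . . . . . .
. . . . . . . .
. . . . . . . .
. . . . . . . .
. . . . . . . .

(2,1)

Branch on row 1: col 3 → 1; col 4 → 2; col 5 → 3; col 6 → 1; col 7 → 1; col 8 → 0.
Sum: 1 + 2 + 3 + 1 + 1 + 0 = 8.

8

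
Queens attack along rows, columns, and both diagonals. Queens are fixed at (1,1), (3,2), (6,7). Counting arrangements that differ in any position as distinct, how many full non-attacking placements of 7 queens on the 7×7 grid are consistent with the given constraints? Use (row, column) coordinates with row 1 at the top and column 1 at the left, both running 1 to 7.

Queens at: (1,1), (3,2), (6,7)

1

Branch on row 2: col 4 → 0; col 5 → 1; col 6 → 0.
Sum: 0 + 1 + 0 = 1.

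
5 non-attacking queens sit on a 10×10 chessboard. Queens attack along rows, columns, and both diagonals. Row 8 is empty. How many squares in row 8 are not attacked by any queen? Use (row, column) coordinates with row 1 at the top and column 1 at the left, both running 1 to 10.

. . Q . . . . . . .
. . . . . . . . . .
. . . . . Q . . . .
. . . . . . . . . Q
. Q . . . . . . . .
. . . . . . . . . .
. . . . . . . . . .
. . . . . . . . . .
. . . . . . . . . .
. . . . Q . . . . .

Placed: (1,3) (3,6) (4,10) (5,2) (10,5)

(1,3) attacks row 8 at column 3 and diagonals 10.
(3,6) attacks row 8 at column 6 and diagonals 1.
(4,10) attacks row 8 at column 10 and diagonals 6.
(5,2) attacks row 8 at column 2 and diagonals 5.
(10,5) attacks row 8 at column 5 and diagonals 3, 7.
Attacked columns: {1, 2, 3, 5, 6, 7, 10}. Safe: {4, 8, 9}.

3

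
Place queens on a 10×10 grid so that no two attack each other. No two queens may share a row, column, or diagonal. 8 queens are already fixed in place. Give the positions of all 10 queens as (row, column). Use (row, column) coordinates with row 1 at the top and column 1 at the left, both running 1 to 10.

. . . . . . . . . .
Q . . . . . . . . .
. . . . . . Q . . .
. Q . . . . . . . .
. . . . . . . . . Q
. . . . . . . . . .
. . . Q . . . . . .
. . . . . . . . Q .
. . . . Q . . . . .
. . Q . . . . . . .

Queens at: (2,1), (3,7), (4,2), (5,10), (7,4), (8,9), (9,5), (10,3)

(1,8) (2,1) (3,7) (4,2) (5,10) (6,6) (7,4) (8,9) (9,5) (10,3)

Row 1: attacked by (2,1)→{1,2}; (3,7)→{5,7,9}; (4,2)→{2,5}; (5,10)→{6,10}; (7,4)→{4,10}; (8,9)→{2,9}; (9,5)→{5}; (10,3)→{3}. Safe: 8. Place at column 8.
Row 6: attacked by (1,8)→{3,8}; (2,1)→{1,5}; (3,7)→{4,7,10}; (4,2)→{2,4}; (5,10)→{9,10}; (7,4)→{3,4,5}; (8,9)→{7,9}; (9,5)→{2,5,8}; (10,3)→{3,7}. Safe: 6. Place at column 6.
Columns [8, 1, 7, 2, 10, 6, 4, 9, 5, 3], r−c [-7, 1, -4, 2, -5, 0, 3, -1, 4, 7], r+c [9, 3, 10, 6, 15, 12, 11, 17, 14, 13] are all distinct, so no two queens attack.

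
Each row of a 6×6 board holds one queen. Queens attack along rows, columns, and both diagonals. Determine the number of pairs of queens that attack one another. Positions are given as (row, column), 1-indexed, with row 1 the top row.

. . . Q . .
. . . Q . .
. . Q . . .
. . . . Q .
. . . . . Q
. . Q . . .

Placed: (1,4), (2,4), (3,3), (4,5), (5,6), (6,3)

5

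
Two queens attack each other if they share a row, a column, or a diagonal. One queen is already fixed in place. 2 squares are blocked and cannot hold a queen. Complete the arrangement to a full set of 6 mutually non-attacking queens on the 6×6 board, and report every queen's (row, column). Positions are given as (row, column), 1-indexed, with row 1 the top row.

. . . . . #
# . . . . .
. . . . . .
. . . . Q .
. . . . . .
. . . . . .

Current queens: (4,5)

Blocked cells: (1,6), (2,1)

(1,3) (2,6) (3,2) (4,5) (5,1) (6,4)

Row 1: attacked by (4,5)→{2,5}. Blocked: 6. Safe: 1, 3, 4. Place at column 3.
Row 2: attacked by (1,3)→{2,3,4}; (4,5)→{3,5}. Blocked: 1. Safe: 6. Place at column 6.
Row 3: attacked by (1,3)→{1,3,5}; (2,6)→{5,6}; (4,5)→{4,5,6}. Safe: 2. Place at column 2.
Row 5: attacked by (1,3)→{3}; (2,6)→{3,6}; (3,2)→{2,4}; (4,5)→{4,5,6}. Safe: 1. Place at column 1.
Row 6: attacked by (1,3)→{3}; (2,6)→{2,6}; (3,2)→{2,5}; (4,5)→{3,5}; (5,1)→{1,2}. Safe: 4. Place at column 4.
Columns [3, 6, 2, 5, 1, 4], r−c [-2, -4, 1, -1, 4, 2], r+c [4, 8, 5, 9, 6, 10] are all distinct, so no two queens attack.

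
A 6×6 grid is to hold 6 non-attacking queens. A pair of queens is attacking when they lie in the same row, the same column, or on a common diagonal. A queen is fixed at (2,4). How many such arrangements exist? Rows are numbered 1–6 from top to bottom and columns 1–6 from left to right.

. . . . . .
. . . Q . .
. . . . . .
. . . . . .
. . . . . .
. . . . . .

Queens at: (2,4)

Branch on row 1: col 1 → 0; col 2 → 1; col 6 → 0.
Sum: 0 + 1 + 0 = 1.

1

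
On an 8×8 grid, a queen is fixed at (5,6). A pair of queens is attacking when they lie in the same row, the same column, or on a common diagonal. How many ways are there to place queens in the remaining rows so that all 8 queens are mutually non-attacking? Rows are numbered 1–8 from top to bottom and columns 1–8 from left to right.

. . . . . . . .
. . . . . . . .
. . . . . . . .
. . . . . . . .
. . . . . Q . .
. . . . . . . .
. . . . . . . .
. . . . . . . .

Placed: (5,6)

12

Branch on row 1: col 1 → 0; col 3 → 2; col 4 → 6; col 5 → 0; col 7 → 3; col 8 → 1.
Sum: 0 + 2 + 6 + 0 + 3 + 1 = 12.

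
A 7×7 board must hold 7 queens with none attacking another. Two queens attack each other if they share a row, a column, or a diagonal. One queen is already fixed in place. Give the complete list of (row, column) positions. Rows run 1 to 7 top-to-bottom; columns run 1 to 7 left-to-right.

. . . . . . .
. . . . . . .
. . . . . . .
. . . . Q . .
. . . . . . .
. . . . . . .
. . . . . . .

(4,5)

Row 1: attacked by (4,5)→{2,5}. Safe: 1, 3, 4, 6, 7. Place at column 3.
Row 2: attacked by (1,3)→{2,3,4}; (4,5)→{3,5,7}. Safe: 1, 6. Place at column 6.
Row 3: attacked by (1,3)→{1,3,5}; (2,6)→{5,6,7}; (4,5)→{4,5,6}. Safe: 2. Place at column 2.
Row 5: attacked by (1,3)→{3,7}; (2,6)→{3,6}; (3,2)→{2,4}; (4,5)→{4,5,6}. Safe: 1. Place at column 1.
Row 6: attacked by (1,3)→{3}; (2,6)→{2,6}; (3,2)→{2,5}; (4,5)→{3,5,7}; (5,1)→{1,2}. Safe: 4. Place at column 4.
Row 7: attacked by (1,3)→{3}; (2,6)→{1,6}; (3,2)→{2,6}; (4,5)→{2,5}; (5,1)→{1,3}; (6,4)→{3,4,5}. Safe: 7. Place at column 7.
Columns [3, 6, 2, 5, 1, 4, 7], r−c [-2, -4, 1, -1, 4, 2, 0], r+c [4, 8, 5, 9, 6, 10, 14] are all distinct, so no two queens attack.

(1,3) (2,6) (3,2) (4,5) (5,1) (6,4) (7,7)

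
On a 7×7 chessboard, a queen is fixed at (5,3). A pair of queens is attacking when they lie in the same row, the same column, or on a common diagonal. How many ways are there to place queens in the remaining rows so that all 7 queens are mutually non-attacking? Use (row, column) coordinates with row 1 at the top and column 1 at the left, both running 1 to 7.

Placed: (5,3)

6

Branch on row 1: col 1 → 1; col 2 → 1; col 4 → 1; col 5 → 2; col 6 → 1.
Sum: 1 + 1 + 1 + 2 + 1 = 6.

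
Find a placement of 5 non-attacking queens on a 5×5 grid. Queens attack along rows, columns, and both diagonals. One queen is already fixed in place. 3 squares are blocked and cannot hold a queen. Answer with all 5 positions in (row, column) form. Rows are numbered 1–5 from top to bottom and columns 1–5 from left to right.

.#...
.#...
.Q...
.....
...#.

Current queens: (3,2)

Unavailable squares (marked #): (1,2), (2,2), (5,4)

(1,3) (2,5) (3,2) (4,4) (5,1)

Row 1: attacked by (3,2)→{2,4}. Blocked: 2. Safe: 1, 3, 5. Place at column 3.
Row 2: attacked by (1,3)→{2,3,4}; (3,2)→{1,2,3}. Blocked: 2. Safe: 5. Place at column 5.
Row 4: attacked by (1,3)→{3}; (2,5)→{3,5}; (3,2)→{1,2,3}. Safe: 4. Place at column 4.
Row 5: attacked by (1,3)→{3}; (2,5)→{2,5}; (3,2)→{2,4}; (4,4)→{3,4,5}. Blocked: 4. Safe: 1. Place at column 1.
Columns [3, 5, 2, 4, 1], r−c [-2, -3, 1, 0, 4], r+c [4, 7, 5, 8, 6] are all distinct, so no two queens attack.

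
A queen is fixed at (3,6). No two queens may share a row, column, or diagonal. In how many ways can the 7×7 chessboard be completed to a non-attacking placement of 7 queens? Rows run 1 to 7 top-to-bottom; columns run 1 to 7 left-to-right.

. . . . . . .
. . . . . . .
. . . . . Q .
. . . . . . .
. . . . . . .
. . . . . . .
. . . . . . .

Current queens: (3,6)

Branch on row 1: col 1 → 0; col 2 → 1; col 3 → 2; col 5 → 2; col 7 → 1.
Sum: 0 + 1 + 2 + 2 + 1 = 6.

6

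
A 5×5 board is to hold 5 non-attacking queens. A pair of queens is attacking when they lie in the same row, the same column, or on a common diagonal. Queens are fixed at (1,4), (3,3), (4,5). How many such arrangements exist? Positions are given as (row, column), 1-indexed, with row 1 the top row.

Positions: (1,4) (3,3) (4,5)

Branch on row 2: col 1 → 1.
Sum: 1 = 1.

1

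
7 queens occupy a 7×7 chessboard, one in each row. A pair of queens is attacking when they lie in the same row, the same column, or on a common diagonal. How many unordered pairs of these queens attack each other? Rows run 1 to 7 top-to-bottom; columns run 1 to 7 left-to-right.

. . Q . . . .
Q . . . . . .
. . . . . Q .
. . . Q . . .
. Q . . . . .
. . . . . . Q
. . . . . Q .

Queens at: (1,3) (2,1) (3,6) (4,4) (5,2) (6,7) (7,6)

3

Same column: (3,6)–(7,6) (column 6).
Same diagonal: (2,1)–(7,6) (|2−7| = |1−6| = 5); (6,7)–(7,6) (|6−7| = |7−6| = 1).
Total attacking pairs: 3.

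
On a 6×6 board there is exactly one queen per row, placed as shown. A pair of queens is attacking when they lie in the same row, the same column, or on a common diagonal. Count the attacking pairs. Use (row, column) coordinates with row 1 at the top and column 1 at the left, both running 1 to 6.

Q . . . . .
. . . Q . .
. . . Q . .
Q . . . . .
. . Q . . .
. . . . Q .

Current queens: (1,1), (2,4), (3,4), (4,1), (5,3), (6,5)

2

Same column: (1,1)–(4,1) (column 1); (2,4)–(3,4) (column 4).
Total attacking pairs: 2.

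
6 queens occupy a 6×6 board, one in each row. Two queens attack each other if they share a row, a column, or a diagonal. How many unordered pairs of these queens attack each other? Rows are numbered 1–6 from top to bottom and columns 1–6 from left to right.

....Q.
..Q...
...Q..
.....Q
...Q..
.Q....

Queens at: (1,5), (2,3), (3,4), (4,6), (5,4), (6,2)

2

Same column: (3,4)–(5,4) (column 4).
Same diagonal: (2,3)–(3,4) (|2−3| = |3−4| = 1).
Total attacking pairs: 2.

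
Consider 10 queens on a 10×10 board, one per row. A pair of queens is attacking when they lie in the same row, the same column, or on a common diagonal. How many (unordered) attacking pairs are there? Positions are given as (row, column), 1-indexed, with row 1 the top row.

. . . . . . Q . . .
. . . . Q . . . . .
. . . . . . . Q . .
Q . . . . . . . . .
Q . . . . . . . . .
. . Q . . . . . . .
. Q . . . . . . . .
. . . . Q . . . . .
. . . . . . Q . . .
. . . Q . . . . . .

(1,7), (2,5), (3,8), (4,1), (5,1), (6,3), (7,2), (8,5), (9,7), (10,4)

Same column: (1,7)–(9,7) (column 7); (2,5)–(8,5) (column 5); (4,1)–(5,1) (column 1).
Same diagonal: (4,1)–(6,3) (|4−6| = |1−3| = 2); (4,1)–(8,5) (|4−8| = |1−5| = 4); (6,3)–(7,2) (|6−7| = |3−2| = 1); (6,3)–(8,5) (|6−8| = |3−5| = 2).
Total attacking pairs: 7.

7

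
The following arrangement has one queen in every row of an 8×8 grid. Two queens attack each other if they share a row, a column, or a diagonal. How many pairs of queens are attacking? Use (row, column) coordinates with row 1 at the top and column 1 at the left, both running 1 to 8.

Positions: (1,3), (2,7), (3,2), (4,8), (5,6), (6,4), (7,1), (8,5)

0

All columns are distinct and no two queens satisfy |Δrow| = |Δcol|, so no pair attacks.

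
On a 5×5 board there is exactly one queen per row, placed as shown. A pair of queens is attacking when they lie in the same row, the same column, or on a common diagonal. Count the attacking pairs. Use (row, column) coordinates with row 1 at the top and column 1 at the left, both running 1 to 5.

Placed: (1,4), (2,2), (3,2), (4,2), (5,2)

7

Same column: (2,2)–(3,2) (column 2); (2,2)–(4,2) (column 2); (2,2)–(5,2) (column 2); (3,2)–(4,2) (column 2); (3,2)–(5,2) (column 2); (4,2)–(5,2) (column 2).
Same diagonal: (1,4)–(3,2) (|1−3| = |4−2| = 2).
Total attacking pairs: 7.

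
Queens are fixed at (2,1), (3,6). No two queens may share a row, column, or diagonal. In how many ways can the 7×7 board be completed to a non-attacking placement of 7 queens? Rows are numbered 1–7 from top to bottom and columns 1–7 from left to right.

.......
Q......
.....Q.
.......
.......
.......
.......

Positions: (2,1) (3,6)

Branch on row 1: col 3 → 2; col 5 → 1; col 7 → 0.
Sum: 2 + 1 + 0 = 3.

3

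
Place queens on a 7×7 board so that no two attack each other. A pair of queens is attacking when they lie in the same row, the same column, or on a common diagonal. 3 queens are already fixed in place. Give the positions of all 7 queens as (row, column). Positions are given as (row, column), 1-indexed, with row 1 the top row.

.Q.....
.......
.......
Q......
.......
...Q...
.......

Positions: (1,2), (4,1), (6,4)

Row 2: attacked by (1,2)→{1,2,3}; (4,1)→{1,3}; (6,4)→{4}. Safe: 5, 6, 7. Place at column 5.
Row 3: attacked by (1,2)→{2,4}; (2,5)→{4,5,6}; (4,1)→{1,2}; (6,4)→{1,4,7}. Safe: 3. Place at column 3.
Row 5: attacked by (1,2)→{2,6}; (2,5)→{2,5}; (3,3)→{1,3,5}; (4,1)→{1,2}; (6,4)→{3,4,5}. Safe: 7. Place at column 7.
Row 7: attacked by (1,2)→{2}; (2,5)→{5}; (3,3)→{3,7}; (4,1)→{1,4}; (5,7)→{5,7}; (6,4)→{3,4,5}. Safe: 6. Place at column 6.
Columns [2, 5, 3, 1, 7, 4, 6], r−c [-1, -3, 0, 3, -2, 2, 1], r+c [3, 7, 6, 5, 12, 10, 13] are all distinct, so no two queens attack.

(1,2) (2,5) (3,3) (4,1) (5,7) (6,4) (7,6)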